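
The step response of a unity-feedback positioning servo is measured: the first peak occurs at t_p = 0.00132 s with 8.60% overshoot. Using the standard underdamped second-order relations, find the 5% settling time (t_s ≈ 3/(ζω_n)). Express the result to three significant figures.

From the overshoot, ζ = −ln(OS)/√(π²+ln²(OS)) = 0.615.
t_p = π/ω_d ⇒ ω_d = 2380 rad/s; then ω_n = ω_d/√(1−ζ²) = 3020 rad/s.
t_s ≈ 3/(ζω_n) = 3/(0.615·3020) = 0.00161 s.

t_s ≈ 0.00161 s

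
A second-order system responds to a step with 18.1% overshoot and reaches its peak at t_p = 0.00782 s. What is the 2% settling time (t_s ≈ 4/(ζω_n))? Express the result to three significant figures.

t_s ≈ 0.0183 s

ζ from %OS: ζ = |ln 0.181|/√(π²+ln²0.181) = 0.478.
t_p = π/ω_d ⇒ ω_d = 402 rad/s; then ω_n = ω_d/√(1−ζ²) = 457 rad/s.
t_s ≈ 4/(ζω_n) = 4/(0.478·457) = 0.0183 s.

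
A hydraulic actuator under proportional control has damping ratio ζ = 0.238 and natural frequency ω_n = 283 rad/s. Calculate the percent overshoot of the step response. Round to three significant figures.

For an underdamped second-order system, %OS = 100·exp(−πζ/√(1−ζ²)).
πζ/√(1−ζ²) = π·0.238/√(1−0.0566) = 0.7698, so %OS = 100·e^(−0.7698) = 46.3%.

%OS ≈ 46.3%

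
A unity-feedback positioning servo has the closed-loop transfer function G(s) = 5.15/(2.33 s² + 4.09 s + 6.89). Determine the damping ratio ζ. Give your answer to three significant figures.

ζ ≈ 0.510

Dividing through by 2.33: denominator becomes s² + 1.755 s + 2.957.
So ω_n = √2.957 = 1.72 rad/s and ζ = 1.755/(2·1.72) = 0.510.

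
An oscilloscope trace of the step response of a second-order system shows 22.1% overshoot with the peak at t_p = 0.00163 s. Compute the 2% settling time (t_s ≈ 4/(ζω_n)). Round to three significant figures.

From the overshoot, ζ = −ln(OS)/√(π²+ln²(OS)) = 0.433.
t_p = π/ω_d ⇒ ω_d = 1930 rad/s; then ω_n = ω_d/√(1−ζ²) = 2140 rad/s.
t_s ≈ 4/(ζω_n) = 4/(0.433·2140) = 0.00432 s.

t_s ≈ 0.00432 s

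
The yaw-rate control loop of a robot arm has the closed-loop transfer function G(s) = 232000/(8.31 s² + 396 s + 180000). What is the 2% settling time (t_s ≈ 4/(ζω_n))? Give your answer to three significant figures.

Dividing through by 8.31: denominator becomes s² + 47.65 s + 21660.
So ω_n = √21660 = 147 rad/s and ζ = 47.65/(2·147) = 0.162.
t_s ≈ 4/(ζω_n) = 0.168 s.

t_s ≈ 0.168 s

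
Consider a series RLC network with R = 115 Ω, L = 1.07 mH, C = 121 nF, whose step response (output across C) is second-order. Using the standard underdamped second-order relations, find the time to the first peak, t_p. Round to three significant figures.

For a series RLC circuit (capacitor voltage as output), ω_n = 1/√(LC) = 1/√(1.07 mH · 121 nF) = 87900 rad/s.
ζ = (R/2)·√(C/L) = (115/2)·√(121 nF/1.07 mH) = 0.611.
The damped frequency ω_d = ω_n√(1−ζ²) = 69500 rad/s. t_p = π/ω_d = 0.0000452 s.

t_p ≈ 0.0000452 s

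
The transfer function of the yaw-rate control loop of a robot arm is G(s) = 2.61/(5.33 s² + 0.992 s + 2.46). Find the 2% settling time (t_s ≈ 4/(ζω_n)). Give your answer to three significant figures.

t_s ≈ 43.0 s

Dividing through by 5.33: denominator becomes s² + 0.1861 s + 0.4615.
So ω_n = √0.4615 = 0.679 rad/s and ζ = 0.1861/(2·0.679) = 0.137.
t_s ≈ 4/(ζω_n) = 43.0 s.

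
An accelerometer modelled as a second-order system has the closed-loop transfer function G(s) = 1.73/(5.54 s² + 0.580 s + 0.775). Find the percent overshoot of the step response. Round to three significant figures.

Dividing through by 5.54: denominator becomes s² + 0.1047 s + 0.1399.
So ω_n = √0.1399 = 0.374 rad/s and ζ = 0.1047/(2·0.374) = 0.140.
%OS = 100 e^{−πζ/√(1−ζ²)} with ζ = 0.140 gives 64.1%.

%OS ≈ 64.1%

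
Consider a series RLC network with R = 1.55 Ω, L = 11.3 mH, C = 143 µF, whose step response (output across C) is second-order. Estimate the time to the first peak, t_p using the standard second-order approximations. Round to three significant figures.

For a series RLC circuit (capacitor voltage as output), ω_n = 1/√(LC) = 1/√(11.3 mH · 143 µF) = 787 rad/s.
ζ = (R/2)·√(C/L) = (1.55/2)·√(143 µF/11.3 mH) = 0.0872.
ω_d = 787·√(1 − 0.0872²) = 784 rad/s. t_p = π/ω_d = 0.00401 s.

t_p ≈ 0.00401 s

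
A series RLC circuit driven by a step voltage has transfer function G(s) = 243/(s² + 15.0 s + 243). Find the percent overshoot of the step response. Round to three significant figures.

%OS ≈ 17.8%

ω_n = √243 = 15.6 rad/s; ζ = 15.0/(2·15.6) = 0.481.
Overshoot: exp(−π·0.481/√(1−0.481²)) = 0.178, i.e. 17.8%.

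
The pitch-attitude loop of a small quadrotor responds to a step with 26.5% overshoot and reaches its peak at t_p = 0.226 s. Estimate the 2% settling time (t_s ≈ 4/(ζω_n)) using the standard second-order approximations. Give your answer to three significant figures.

ζ from %OS: ζ = |ln 0.265|/√(π²+ln²0.265) = 0.389.
t_p = π/ω_d ⇒ ω_d = 13.9 rad/s; then ω_n = ω_d/√(1−ζ²) = 15.1 rad/s.
t_s ≈ 4/(ζω_n) = 4/(0.389·15.1) = 0.681 s.

t_s ≈ 0.681 s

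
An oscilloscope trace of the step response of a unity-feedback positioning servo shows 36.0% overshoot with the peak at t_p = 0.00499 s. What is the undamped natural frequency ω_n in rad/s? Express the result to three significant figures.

ω_n ≈ 662 rad/s

From the overshoot, ζ = −ln(OS)/√(π²+ln²(OS)) = 0.309.
From t_p = π/ω_d, ω_d = π/0.00499 = 630 rad/s, so ω_n = ω_d/√(1−ζ²) = 662 rad/s.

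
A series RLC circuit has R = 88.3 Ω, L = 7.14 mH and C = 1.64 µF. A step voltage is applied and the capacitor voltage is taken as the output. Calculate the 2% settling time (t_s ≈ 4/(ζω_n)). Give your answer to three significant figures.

For a series RLC circuit (capacitor voltage as output), ω_n = 1/√(LC) = 1/√(7.14 mH · 1.64 µF) = 9240 rad/s.
ζ = (R/2)·√(C/L) = (88.3/2)·√(1.64 µF/7.14 mH) = 0.669.
t_s ≈ 4/(ζω_n) = 0.000647 s.

t_s ≈ 0.000647 s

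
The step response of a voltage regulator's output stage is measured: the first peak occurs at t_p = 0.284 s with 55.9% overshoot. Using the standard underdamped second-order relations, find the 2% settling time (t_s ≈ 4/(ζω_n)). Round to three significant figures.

t_s ≈ 1.95 s

From the overshoot, ζ = −ln(OS)/√(π²+ln²(OS)) = 0.182.
From t_p = π/ω_d, ω_d = π/0.284 = 11.1 rad/s, so ω_n = ω_d/√(1−ζ²) = 11.2 rad/s.
t_s ≈ 4/(ζω_n) = 4/(0.182·11.2) = 1.95 s.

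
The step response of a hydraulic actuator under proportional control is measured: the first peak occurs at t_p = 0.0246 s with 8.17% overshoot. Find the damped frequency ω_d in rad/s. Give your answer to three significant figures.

t_p = π/ω_d, so ω_d = π/0.0246 = 128 rad/s.

ω_d ≈ 128 rad/s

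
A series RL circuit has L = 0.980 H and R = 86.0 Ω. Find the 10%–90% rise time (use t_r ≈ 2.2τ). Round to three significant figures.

t_r ≈ 0.0251 s

τ = L/R = 0.980/86.0 = 0.0114 s.
t_r ≈ 2.2τ = 0.0251 s.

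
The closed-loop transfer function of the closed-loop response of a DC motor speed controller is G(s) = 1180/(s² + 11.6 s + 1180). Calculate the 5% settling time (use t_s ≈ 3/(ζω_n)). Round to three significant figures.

t_s ≈ 0.517 s

Matching coefficients with s² + 2ζω_n s + ω_n² gives ω_n² = 1180 ⇒ ω_n = 34.4 rad/s, and ζ = 11.6/(2ω_n) = 0.169.
t_s ≈ 3/(ζω_n) = 3/(0.169·34.4) = 0.517 s.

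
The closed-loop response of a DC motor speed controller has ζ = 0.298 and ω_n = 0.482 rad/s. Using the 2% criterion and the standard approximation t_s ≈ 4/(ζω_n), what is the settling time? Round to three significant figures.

t_s ≈ 4/(ζω_n) = 4/(0.298 × 0.482) = 27.8 s.

t_s ≈ 27.8 s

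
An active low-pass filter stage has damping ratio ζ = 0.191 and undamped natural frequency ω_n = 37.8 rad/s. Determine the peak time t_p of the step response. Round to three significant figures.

The damped frequency is ω_d = ω_n√(1−ζ²) = 37.8·√(1−0.0365) = 37.1 rad/s.
Peak time t_p = π/ω_d = π/37.1 = 0.0847 s.

t_p ≈ 0.0847 s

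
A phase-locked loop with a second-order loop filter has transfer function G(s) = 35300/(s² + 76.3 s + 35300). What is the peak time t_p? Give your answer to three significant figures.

t_p ≈ 0.0171 s

ω_n = √35300 = 188 rad/s; ζ = 76.3/(2·188) = 0.203.
The damped frequency ω_d = ω_n√(1−ζ²) = 184 rad/s. Then t_p = π/ω_d = 0.0171 s.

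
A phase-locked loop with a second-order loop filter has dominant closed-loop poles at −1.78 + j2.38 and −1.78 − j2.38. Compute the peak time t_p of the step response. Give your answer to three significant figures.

t_p ≈ 1.32 s

t_p = π/ω_d with ω_d = 2.38 (the imaginary part), so t_p = 1.32 s.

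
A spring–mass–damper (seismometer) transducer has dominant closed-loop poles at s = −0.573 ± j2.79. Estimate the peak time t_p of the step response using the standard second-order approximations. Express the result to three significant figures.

t_p = π/ω_d with ω_d = 2.79 (the imaginary part), so t_p = 1.13 s.

t_p ≈ 1.13 s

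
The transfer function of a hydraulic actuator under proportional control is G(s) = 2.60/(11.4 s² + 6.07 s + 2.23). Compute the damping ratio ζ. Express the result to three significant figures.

Dividing through by 11.4: denominator becomes s² + 0.5325 s + 0.1956.
So ω_n = √0.1956 = 0.442 rad/s and ζ = 0.5325/(2·0.442) = 0.602.

ζ ≈ 0.602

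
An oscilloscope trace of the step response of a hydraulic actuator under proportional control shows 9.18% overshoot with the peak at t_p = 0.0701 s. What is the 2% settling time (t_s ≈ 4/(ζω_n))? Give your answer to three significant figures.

t_s ≈ 0.117 s

The overshoot fixes ζ = −ln(OS)/√(π²+ln²(OS)) = 0.605.
From t_p = π/ω_d, ω_d = π/0.0701 = 44.8 rad/s, so ω_n = ω_d/√(1−ζ²) = 56.3 rad/s.
t_s ≈ 4/(ζω_n) = 4/(0.605·56.3) = 0.117 s.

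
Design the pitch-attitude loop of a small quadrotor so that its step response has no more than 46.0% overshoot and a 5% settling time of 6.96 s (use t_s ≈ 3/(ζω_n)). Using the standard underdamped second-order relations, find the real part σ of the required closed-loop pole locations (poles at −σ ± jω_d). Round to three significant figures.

σ ≈ 0.431

The settling-time spec alone fixes σ = ζω_n = 3/t_s = 3/6.96 = 0.431.
(Overshoot then fixes ζ = 0.240 and hence ω_d = σ·√(1−ζ²)/ζ = 1.74 rad/s.)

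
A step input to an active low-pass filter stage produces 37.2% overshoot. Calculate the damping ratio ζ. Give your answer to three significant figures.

ζ ≈ 0.300

From %OS = 100·exp(−πζ/√(1−ζ²)), invert to get ζ = −ln(OS)/√(π² + ln²(OS)) with OS = 0.372.
−ln 0.372 = 0.9889, so ζ = 0.9889/√(π² + 0.9778) = 0.300.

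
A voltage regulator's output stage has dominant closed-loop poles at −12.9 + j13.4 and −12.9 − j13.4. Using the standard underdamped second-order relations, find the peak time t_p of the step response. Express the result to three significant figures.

t_p = π/ω_d with ω_d = 13.4 (the imaginary part), so t_p = 0.234 s.

t_p ≈ 0.234 s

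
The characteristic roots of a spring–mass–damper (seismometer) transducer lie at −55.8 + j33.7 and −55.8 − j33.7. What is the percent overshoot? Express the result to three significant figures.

%OS ≈ 0.551%

The poles are at −σ ± jω_d with σ = 55.8 and ω_d = 33.7, so ω_n = √(σ²+ω_d²) = 65.2 rad/s and ζ = σ/ω_n = 0.856.
Overshoot: exp(−π·0.856/√(1−0.856²)) = 0.00551, i.e. 0.551%.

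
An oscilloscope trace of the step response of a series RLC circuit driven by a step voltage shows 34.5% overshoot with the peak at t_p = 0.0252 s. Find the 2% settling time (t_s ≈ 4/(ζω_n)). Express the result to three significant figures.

The overshoot fixes ζ = −ln(OS)/√(π²+ln²(OS)) = 0.321.
t_p = π/ω_d ⇒ ω_d = 125 rad/s; then ω_n = ω_d/√(1−ζ²) = 132 rad/s.
t_s ≈ 4/(ζω_n) = 4/(0.321·132) = 0.0947 s.

t_s ≈ 0.0947 s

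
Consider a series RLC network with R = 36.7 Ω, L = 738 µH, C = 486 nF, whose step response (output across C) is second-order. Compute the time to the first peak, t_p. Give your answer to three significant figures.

t_p ≈ 0.0000674 s

For a series RLC circuit (capacitor voltage as output), ω_n = 1/√(LC) = 1/√(738 µH · 486 nF) = 52800 rad/s.
ζ = (R/2)·√(C/L) = (36.7/2)·√(486 nF/738 µH) = 0.471.
The damped frequency ω_d = ω_n√(1−ζ²) = 46600 rad/s. t_p = π/ω_d = 0.0000674 s.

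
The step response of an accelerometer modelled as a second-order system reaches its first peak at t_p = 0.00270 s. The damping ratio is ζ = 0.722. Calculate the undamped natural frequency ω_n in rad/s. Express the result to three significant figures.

Peak time t_p = π/ω_d, so ω_d = π/t_p = π/0.00270 = 1160 rad/s.
ω_n = ω_d/√(1−ζ²) = 1160/√0.479 = 1680 rad/s.

ω_n ≈ 1680 rad/s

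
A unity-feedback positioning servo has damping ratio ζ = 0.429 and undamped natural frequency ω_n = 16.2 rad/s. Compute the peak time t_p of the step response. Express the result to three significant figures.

The damped frequency is ω_d = ω_n√(1−ζ²) = 16.2·√(1−0.184) = 14.6 rad/s.
Peak time t_p = π/ω_d = π/14.6 = 0.215 s.

t_p ≈ 0.215 s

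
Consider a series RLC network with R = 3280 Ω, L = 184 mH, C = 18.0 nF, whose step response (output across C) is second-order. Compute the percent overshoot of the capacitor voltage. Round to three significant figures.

For a series RLC circuit (capacitor voltage as output), ω_n = 1/√(LC) = 1/√(184 mH · 18.0 nF) = 17400 rad/s.
ζ = (R/2)·√(C/L) = (3280/2)·√(18.0 nF/184 mH) = 0.513.
Overshoot: exp(−π·0.513/√(1−0.513²)) = 0.153, i.e. 15.3%.

%OS ≈ 15.3%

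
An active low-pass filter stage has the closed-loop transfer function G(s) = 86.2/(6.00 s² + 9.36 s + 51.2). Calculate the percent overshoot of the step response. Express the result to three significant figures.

%OS ≈ 41.9%

Dividing through by 6.00: denominator becomes s² + 1.560 s + 8.533.
So ω_n = √8.533 = 2.92 rad/s and ζ = 1.560/(2·2.92) = 0.267.
%OS = 100 e^{−πζ/√(1−ζ²)} with ζ = 0.267 gives 41.9%.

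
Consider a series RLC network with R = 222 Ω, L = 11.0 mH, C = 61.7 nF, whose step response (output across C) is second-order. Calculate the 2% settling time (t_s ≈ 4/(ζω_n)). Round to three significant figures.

For a series RLC circuit (capacitor voltage as output), ω_n = 1/√(LC) = 1/√(11.0 mH · 61.7 nF) = 38400 rad/s.
ζ = (R/2)·√(C/L) = (222/2)·√(61.7 nF/11.0 mH) = 0.263.
t_s ≈ 4/(ζω_n) = 0.000396 s.

t_s ≈ 0.000396 s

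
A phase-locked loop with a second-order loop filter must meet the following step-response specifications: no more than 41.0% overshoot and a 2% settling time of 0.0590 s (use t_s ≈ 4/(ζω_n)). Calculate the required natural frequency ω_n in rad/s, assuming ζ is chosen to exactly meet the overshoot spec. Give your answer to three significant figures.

Inverting the overshoot relation: ζ = |ln 0.410|/√(π² + ln²0.410) = 0.273.
From t_s ≈ 4/(ζω_n): ω_n = 4/(ζ·t_s) = 4/(0.273·0.0590) = 248 rad/s.

ω_n ≈ 248 rad/s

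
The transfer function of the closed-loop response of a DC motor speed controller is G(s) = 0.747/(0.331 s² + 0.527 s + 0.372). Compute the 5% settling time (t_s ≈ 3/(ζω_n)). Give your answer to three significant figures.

t_s ≈ 3.77 s

Dividing through by 0.331: denominator becomes s² + 1.592 s + 1.124.
So ω_n = √1.124 = 1.06 rad/s and ζ = 1.592/(2·1.06) = 0.751.
t_s ≈ 3/(ζω_n) = 3.77 s.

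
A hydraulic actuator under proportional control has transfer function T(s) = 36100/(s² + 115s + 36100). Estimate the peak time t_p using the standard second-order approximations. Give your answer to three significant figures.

Matching coefficients with s² + 2ζω_n s + ω_n² gives ω_n² = 36100 ⇒ ω_n = 190 rad/s, and ζ = 115/(2ω_n) = 0.303.
ω_d = ω_n√(1−ζ²) = 181 rad/s. Then t_p = π/ω_d = 0.0173 s.

t_p ≈ 0.0173 s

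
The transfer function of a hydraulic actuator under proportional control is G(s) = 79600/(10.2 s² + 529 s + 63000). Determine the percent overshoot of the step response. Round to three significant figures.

Dividing through by 10.2: denominator becomes s² + 51.86 s + 6176.
So ω_n = √6176 = 78.6 rad/s and ζ = 51.86/(2·78.6) = 0.330.
Overshoot: exp(−π·0.330/√(1−0.330²)) = 0.334, i.e. 33.4%.

%OS ≈ 33.4%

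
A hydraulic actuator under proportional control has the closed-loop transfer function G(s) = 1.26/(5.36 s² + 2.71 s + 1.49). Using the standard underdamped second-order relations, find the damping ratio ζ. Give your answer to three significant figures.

Dividing through by 5.36: denominator becomes s² + 0.5056 s + 0.2780.
So ω_n = √0.2780 = 0.527 rad/s and ζ = 0.5056/(2·0.527) = 0.479.

ζ ≈ 0.479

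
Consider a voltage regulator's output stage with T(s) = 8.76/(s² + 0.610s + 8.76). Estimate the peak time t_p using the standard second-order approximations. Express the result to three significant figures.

Comparing the denominator to s² + 2ζω_n s + ω_n²: ω_n = √8.76 = 2.96 rad/s, and 2ζω_n = 0.610 so ζ = 0.610/(2·2.96) = 0.103.
ω_d = ω_n√(1−ζ²) = 2.94 rad/s. Then t_p = π/ω_d = 1.07 s.

t_p ≈ 1.07 s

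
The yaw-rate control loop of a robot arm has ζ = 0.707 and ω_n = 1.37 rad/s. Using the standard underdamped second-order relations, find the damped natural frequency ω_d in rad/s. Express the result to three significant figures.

ω_d ≈ 0.969 rad/s

ω_d = ω_n√(1−ζ²) = 1.37·√0.500 = 0.969 rad/s.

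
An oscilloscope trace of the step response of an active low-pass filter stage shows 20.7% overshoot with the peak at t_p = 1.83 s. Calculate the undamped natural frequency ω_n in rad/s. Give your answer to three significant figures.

From the overshoot, ζ = −ln(OS)/√(π²+ln²(OS)) = 0.448.
t_p = π/ω_d ⇒ ω_d = 1.72 rad/s; then ω_n = ω_d/√(1−ζ²) = 1.92 rad/s.

ω_n ≈ 1.92 rad/s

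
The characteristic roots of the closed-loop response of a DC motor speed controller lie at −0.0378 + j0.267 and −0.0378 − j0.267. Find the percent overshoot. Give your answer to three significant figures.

%OS ≈ 64.1%

|pole| = ω_n = √(0.0378² + 0.267²) = 0.270 rad/s; ζ = cos θ = σ/ω_n = 0.140.
%OS = 100·exp(−πζ/√(1−ζ²)) = 64.1%.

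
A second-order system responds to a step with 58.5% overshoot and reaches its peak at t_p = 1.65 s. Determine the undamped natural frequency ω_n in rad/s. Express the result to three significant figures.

The overshoot fixes ζ = −ln(OS)/√(π²+ln²(OS)) = 0.168.
t_p = π/ω_d ⇒ ω_d = 1.90 rad/s; then ω_n = ω_d/√(1−ζ²) = 1.93 rad/s.

ω_n ≈ 1.93 rad/s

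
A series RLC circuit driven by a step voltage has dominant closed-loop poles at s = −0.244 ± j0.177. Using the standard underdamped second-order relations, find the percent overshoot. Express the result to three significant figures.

|pole| = ω_n = √(0.244² + 0.177²) = 0.301 rad/s; ζ = cos θ = σ/ω_n = 0.809.
%OS = 100·exp(−πζ/√(1−ζ²)) = 1.32%.

%OS ≈ 1.32%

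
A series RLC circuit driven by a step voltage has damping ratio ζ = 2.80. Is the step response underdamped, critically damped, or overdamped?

Since ζ = 2.80 > 1, the system is overdamped.

overdamped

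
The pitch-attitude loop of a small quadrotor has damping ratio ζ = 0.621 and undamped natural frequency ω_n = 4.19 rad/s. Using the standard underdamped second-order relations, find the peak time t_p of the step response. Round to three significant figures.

The damped frequency is ω_d = ω_n√(1−ζ²) = 4.19·√(1−0.386) = 3.28 rad/s.
Peak time t_p = π/ω_d = π/3.28 = 0.957 s.

t_p ≈ 0.957 s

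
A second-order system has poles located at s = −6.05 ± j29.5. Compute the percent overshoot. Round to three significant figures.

The poles are at −σ ± jω_d with σ = 6.05 and ω_d = 29.5, so ω_n = √(σ²+ω_d²) = 30.1 rad/s and ζ = σ/ω_n = 0.201.
%OS = 100·exp(−πζ/√(1−ζ²)) = 52.5%.

%OS ≈ 52.5%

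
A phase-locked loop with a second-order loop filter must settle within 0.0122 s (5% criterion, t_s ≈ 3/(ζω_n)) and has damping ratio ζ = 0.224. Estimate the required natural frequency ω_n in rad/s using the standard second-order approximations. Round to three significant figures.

ω_n ≈ 1100 rad/s

Rearranging t_s ≈ 3/(ζω_n) gives ω_n = 3/(ζ·t_s) = 3/(0.224 × 0.0122) = 1100 rad/s.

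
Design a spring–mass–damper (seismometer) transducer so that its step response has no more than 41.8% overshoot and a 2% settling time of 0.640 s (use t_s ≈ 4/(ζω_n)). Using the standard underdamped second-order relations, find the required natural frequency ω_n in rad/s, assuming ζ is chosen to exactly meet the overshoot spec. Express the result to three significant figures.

From %OS = 100·exp(−πζ/√(1−ζ²)), invert to get ζ = −ln(OS)/√(π² + ln²(OS)) with OS = 0.418.
−ln 0.418 = 0.8723, so ζ = 0.8723/√(π² + 0.7609) = 0.268.
From t_s ≈ 4/(ζω_n): ω_n = 4/(ζ·t_s) = 4/(0.268·0.640) = 23.4 rad/s.

ω_n ≈ 23.4 rad/s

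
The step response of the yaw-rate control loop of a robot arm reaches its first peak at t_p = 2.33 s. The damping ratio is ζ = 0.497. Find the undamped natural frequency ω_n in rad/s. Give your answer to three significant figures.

Peak time t_p = π/ω_d, so ω_d = π/t_p = π/2.33 = 1.35 rad/s.
ω_n = ω_d/√(1−ζ²) = 1.35/√0.753 = 1.55 rad/s.

ω_n ≈ 1.55 rad/s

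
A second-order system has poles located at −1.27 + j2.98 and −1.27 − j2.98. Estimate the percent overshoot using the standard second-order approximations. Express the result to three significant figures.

%OS ≈ 26.2%

|pole| = ω_n = √(1.27² + 2.98²) = 3.24 rad/s; ζ = cos θ = σ/ω_n = 0.392.
%OS = 100 e^{−πζ/√(1−ζ²)} with ζ = 0.392 gives 26.2%.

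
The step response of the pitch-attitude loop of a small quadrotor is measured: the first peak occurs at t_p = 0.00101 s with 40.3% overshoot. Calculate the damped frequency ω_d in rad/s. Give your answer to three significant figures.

t_p = π/ω_d, so ω_d = π/0.00101 = 3110 rad/s.

ω_d ≈ 3110 rad/s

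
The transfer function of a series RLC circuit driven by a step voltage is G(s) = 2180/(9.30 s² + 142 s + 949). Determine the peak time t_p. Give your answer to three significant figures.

Dividing through by 9.30: denominator becomes s² + 15.27 s + 102.0.
So ω_n = √102.0 = 10.1 rad/s and ζ = 15.27/(2·10.1) = 0.756.
ω_d = ω_n√(1−ζ²) = 6.62 rad/s. t_p = π/ω_d = 0.475 s.

t_p ≈ 0.475 s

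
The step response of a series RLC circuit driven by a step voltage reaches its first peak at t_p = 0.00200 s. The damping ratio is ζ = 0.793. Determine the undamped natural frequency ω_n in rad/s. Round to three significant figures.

ω_n ≈ 2580 rad/s

Peak time t_p = π/ω_d, so ω_d = π/t_p = π/0.00200 = 1570 rad/s.
ω_n = ω_d/√(1−ζ²) = 1570/√0.371 = 2580 rad/s.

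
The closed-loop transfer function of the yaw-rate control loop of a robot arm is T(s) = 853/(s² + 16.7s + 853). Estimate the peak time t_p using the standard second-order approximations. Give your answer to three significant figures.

Comparing the denominator to s² + 2ζω_n s + ω_n²: ω_n = √853 = 29.2 rad/s, and 2ζω_n = 16.7 so ζ = 16.7/(2·29.2) = 0.286.
ω_d = ω_n√(1−ζ²) = 28.0 rad/s. Then t_p = π/ω_d = 0.112 s.

t_p ≈ 0.112 s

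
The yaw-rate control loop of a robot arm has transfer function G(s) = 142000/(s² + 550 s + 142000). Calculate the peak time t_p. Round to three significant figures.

Matching coefficients with s² + 2ζω_n s + ω_n² gives ω_n² = 142000 ⇒ ω_n = 377 rad/s, and ζ = 550/(2ω_n) = 0.730.
The damped frequency ω_d = ω_n√(1−ζ²) = 258 rad/s. Then t_p = π/ω_d = 0.0122 s.

t_p ≈ 0.0122 s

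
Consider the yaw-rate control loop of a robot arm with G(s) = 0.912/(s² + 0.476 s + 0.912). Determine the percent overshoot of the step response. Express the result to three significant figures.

ω_n = √0.912 = 0.955 rad/s; ζ = 0.476/(2·0.955) = 0.249.
%OS = 100 e^{−πζ/√(1−ζ²)} with ζ = 0.249 gives 44.6%.

%OS ≈ 44.6%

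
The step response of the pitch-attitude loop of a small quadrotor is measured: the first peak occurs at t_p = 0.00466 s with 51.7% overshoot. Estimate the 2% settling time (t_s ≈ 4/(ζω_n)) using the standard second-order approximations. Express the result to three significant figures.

t_s ≈ 0.0283 s

ζ from %OS: ζ = |ln 0.517|/√(π²+ln²0.517) = 0.206.
From t_p = π/ω_d, ω_d = π/0.00466 = 674 rad/s, so ω_n = ω_d/√(1−ζ²) = 689 rad/s.
t_s ≈ 4/(ζω_n) = 4/(0.206·689) = 0.0283 s.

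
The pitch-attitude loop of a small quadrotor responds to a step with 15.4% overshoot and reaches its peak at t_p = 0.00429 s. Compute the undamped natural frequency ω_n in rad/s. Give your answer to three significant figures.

ω_n ≈ 852 rad/s

The overshoot fixes ζ = −ln(OS)/√(π²+ln²(OS)) = 0.512.
From t_p = π/ω_d, ω_d = π/0.00429 = 732 rad/s, so ω_n = ω_d/√(1−ζ²) = 852 rad/s.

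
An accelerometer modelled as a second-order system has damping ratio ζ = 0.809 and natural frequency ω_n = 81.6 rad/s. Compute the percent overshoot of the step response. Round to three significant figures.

For an underdamped second-order system, %OS = 100·exp(−πζ/√(1−ζ²)).
πζ/√(1−ζ²) = π·0.809/√(1−0.654) = 4.324, so %OS = 100·e^(−4.324) = 1.32%.

%OS ≈ 1.32%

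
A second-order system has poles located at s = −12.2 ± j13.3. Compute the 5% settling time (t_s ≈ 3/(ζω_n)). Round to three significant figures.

For poles at −σ ± jω_d, ζω_n = σ = 12.2, so t_s ≈ 3/σ = 0.246 s.

t_s ≈ 0.246 s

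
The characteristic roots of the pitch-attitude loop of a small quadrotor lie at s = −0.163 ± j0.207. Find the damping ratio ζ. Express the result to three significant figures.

|pole| = ω_n = √(0.163² + 0.207²) = 0.263 rad/s; ζ = cos θ = σ/ω_n = 0.619.

ζ ≈ 0.619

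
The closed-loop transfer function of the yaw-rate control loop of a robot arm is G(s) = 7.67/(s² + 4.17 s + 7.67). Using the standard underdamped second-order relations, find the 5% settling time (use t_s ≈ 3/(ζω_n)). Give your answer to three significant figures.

t_s ≈ 1.44 s

ω_n = √7.67 = 2.77 rad/s; ζ = 4.17/(2·2.77) = 0.753.
t_s ≈ 3/(ζω_n) = 3/(0.753·2.77) = 1.44 s.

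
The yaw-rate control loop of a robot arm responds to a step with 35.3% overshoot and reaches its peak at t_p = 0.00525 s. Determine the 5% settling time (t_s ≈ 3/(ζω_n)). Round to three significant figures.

t_s ≈ 0.0151 s

The overshoot fixes ζ = −ln(OS)/√(π²+ln²(OS)) = 0.315.
From t_p = π/ω_d, ω_d = π/0.00525 = 598 rad/s, so ω_n = ω_d/√(1−ζ²) = 630 rad/s.
t_s ≈ 3/(ζω_n) = 3/(0.315·630) = 0.0151 s.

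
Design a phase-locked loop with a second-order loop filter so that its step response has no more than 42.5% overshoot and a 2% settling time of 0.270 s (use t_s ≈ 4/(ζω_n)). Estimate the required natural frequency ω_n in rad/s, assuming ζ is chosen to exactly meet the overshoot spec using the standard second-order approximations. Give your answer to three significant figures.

From %OS = 100·exp(−πζ/√(1−ζ²)), invert to get ζ = −ln(OS)/√(π² + ln²(OS)) with OS = 0.425.
−ln 0.425 = 0.8557, so ζ = 0.8557/√(π² + 0.7322) = 0.263.
From t_s ≈ 4/(ζω_n): ω_n = 4/(ζ·t_s) = 4/(0.263·0.270) = 56.4 rad/s.

ω_n ≈ 56.4 rad/s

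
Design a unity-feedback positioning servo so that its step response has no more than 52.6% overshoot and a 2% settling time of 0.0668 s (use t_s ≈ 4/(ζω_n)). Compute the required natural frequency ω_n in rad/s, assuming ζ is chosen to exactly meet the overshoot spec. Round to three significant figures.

ω_n ≈ 299 rad/s

Inverting the overshoot relation: ζ = |ln 0.526|/√(π² + ln²0.526) = 0.200.
Then ω_n = 4/(ζ t_s) = 4/(0.200 × 0.0668) = 299 rad/s.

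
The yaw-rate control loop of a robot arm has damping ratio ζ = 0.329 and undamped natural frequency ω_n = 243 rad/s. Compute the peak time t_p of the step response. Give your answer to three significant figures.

The damped frequency is ω_d = ω_n√(1−ζ²) = 243·√(1−0.108) = 229 rad/s.
Peak time t_p = π/ω_d = π/229 = 0.0137 s.

t_p ≈ 0.0137 s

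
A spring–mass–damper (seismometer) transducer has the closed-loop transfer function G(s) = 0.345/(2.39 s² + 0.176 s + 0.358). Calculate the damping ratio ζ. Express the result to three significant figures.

Dividing through by 2.39: denominator becomes s² + 0.07364 s + 0.1498.
So ω_n = √0.1498 = 0.387 rad/s and ζ = 0.07364/(2·0.387) = 0.0951.

ζ ≈ 0.0951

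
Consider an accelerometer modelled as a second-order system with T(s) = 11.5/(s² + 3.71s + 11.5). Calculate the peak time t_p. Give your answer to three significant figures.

t_p ≈ 1.11 s

Comparing the denominator to s² + 2ζω_n s + ω_n²: ω_n = √11.5 = 3.39 rad/s, and 2ζω_n = 3.71 so ζ = 3.71/(2·3.39) = 0.547.
The damped frequency ω_d = ω_n√(1−ζ²) = 2.84 rad/s. Then t_p = π/ω_d = 1.11 s.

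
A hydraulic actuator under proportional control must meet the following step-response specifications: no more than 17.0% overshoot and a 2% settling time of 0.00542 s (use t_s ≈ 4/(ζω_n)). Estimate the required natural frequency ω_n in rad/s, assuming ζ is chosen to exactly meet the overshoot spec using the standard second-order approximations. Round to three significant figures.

ω_n ≈ 1500 rad/s

ζ = −ln(OS)/√(π² + (ln OS)²). With OS = 0.170, ln OS = −1.772 and ζ = 1.772/3.607 = 0.491.
Then ω_n = 4/(ζ t_s) = 4/(0.491 × 0.00542) = 1500 rad/s.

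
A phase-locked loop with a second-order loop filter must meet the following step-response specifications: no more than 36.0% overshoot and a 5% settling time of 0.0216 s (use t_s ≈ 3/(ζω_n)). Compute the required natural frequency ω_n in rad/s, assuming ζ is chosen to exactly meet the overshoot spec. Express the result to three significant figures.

From %OS = 100·exp(−πζ/√(1−ζ²)), invert to get ζ = −ln(OS)/√(π² + ln²(OS)) with OS = 0.360.
−ln 0.360 = 1.022, so ζ = 1.022/√(π² + 1.044) = 0.309.
From t_s ≈ 3/(ζω_n): ω_n = 3/(ζ·t_s) = 3/(0.309·0.0216) = 449 rad/s.

ω_n ≈ 449 rad/s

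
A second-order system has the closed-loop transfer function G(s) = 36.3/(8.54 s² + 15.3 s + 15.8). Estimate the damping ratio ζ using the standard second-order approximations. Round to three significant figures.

Dividing through by 8.54: denominator becomes s² + 1.792 s + 1.850.
So ω_n = √1.850 = 1.36 rad/s and ζ = 1.792/(2·1.36) = 0.659.

ζ ≈ 0.659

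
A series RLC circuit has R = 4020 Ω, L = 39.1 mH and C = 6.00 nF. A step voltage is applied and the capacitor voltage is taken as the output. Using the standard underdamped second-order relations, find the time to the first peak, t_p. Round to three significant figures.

t_p ≈ 0.0000781 s

For a series RLC circuit (capacitor voltage as output), ω_n = 1/√(LC) = 1/√(39.1 mH · 6.00 nF) = 65300 rad/s.
ζ = (R/2)·√(C/L) = (4020/2)·√(6.00 nF/39.1 mH) = 0.787.
ω_d = 65300·√(1 − 0.787²) = 40200 rad/s. t_p = π/ω_d = 0.0000781 s.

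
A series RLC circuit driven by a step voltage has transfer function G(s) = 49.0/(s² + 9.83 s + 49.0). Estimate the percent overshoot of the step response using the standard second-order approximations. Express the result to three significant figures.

%OS ≈ 4.51%

Matching coefficients with s² + 2ζω_n s + ω_n² gives ω_n² = 49.0 ⇒ ω_n = 7.00 rad/s, and ζ = 9.83/(2ω_n) = 0.702.
%OS = 100·exp(−πζ/√(1−ζ²)) = 4.51%.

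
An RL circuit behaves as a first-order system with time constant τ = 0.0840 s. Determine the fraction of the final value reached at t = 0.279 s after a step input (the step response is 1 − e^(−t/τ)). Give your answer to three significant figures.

y(t)/y_∞ = 1 − e^(−t/τ) = 1 − e^(−0.279/0.0840) = 1 − e^(−3.32) = 0.964.

y/y_∞ ≈ 0.964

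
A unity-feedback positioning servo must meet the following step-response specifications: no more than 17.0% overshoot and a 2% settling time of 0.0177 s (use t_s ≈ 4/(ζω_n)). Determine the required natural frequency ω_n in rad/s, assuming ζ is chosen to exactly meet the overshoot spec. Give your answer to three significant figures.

ζ = −ln(OS)/√(π² + (ln OS)²). With OS = 0.170, ln OS = −1.772 and ζ = 1.772/3.607 = 0.491.
Then ω_n = 4/(ζ t_s) = 4/(0.491 × 0.0177) = 460 rad/s.

ω_n ≈ 460 rad/s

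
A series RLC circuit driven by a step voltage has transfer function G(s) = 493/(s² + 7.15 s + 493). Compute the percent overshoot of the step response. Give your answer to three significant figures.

Comparing the denominator to s² + 2ζω_n s + ω_n²: ω_n = √493 = 22.2 rad/s, and 2ζω_n = 7.15 so ζ = 7.15/(2·22.2) = 0.161.
%OS = 100 e^{−πζ/√(1−ζ²)} with ζ = 0.161 gives 59.9%.

%OS ≈ 59.9%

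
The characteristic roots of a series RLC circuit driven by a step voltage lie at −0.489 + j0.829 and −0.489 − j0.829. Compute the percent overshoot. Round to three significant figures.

|pole| = ω_n = √(0.489² + 0.829²) = 0.962 rad/s; ζ = cos θ = σ/ω_n = 0.508.
%OS = 100·exp(−πζ/√(1−ζ²)) = 15.7%.

%OS ≈ 15.7%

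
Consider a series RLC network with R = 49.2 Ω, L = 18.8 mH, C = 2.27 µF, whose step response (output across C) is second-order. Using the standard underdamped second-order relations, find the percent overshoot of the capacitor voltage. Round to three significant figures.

%OS ≈ 41.4%

For a series RLC circuit (capacitor voltage as output), ω_n = 1/√(LC) = 1/√(18.8 mH · 2.27 µF) = 4840 rad/s.
ζ = (R/2)·√(C/L) = (49.2/2)·√(2.27 µF/18.8 mH) = 0.270.
%OS = 100·exp(−πζ/√(1−ζ²)) = 41.4%.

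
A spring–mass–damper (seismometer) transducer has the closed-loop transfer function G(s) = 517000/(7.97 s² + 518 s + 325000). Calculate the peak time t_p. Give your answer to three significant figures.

Dividing through by 7.97: denominator becomes s² + 64.99 s + 40780.
So ω_n = √40780 = 202 rad/s and ζ = 64.99/(2·202) = 0.161.
ω_d = ω_n√(1−ζ²) = 199 rad/s. t_p = π/ω_d = 0.0158 s.

t_p ≈ 0.0158 s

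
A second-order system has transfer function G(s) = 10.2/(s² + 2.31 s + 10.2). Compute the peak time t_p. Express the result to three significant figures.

t_p ≈ 1.06 s

ω_n = √10.2 = 3.19 rad/s; ζ = 2.31/(2·3.19) = 0.362.
The damped frequency ω_d = ω_n√(1−ζ²) = 2.98 rad/s. Then t_p = π/ω_d = 1.06 s.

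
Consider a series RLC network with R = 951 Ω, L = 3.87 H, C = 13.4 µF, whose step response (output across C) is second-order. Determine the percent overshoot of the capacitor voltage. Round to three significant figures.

%OS ≈ 0.257%

For a series RLC circuit (capacitor voltage as output), ω_n = 1/√(LC) = 1/√(3.87 H · 13.4 µF) = 139 rad/s.
ζ = (R/2)·√(C/L) = (951/2)·√(13.4 µF/3.87 H) = 0.885.
%OS = 100·exp(−πζ/√(1−ζ²)) = 0.257%.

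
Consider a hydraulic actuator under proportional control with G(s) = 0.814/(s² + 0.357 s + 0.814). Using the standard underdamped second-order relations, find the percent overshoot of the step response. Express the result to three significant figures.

%OS ≈ 53.0%

ω_n = √0.814 = 0.902 rad/s; ζ = 0.357/(2·0.902) = 0.198.
%OS = 100 e^{−πζ/√(1−ζ²)} with ζ = 0.198 gives 53.0%.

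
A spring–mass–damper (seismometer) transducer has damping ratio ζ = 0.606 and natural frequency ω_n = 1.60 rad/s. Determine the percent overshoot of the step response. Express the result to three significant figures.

%OS ≈ 9.13%

For an underdamped second-order system, %OS = 100·exp(−πζ/√(1−ζ²)).
πζ/√(1−ζ²) = π·0.606/√(1−0.367) = 2.393, so %OS = 100·e^(−2.393) = 9.13%.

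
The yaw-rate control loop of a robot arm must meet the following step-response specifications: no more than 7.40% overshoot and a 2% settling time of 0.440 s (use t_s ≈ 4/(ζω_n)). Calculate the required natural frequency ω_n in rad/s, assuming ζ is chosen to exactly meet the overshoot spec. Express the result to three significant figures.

Inverting the overshoot relation: ζ = |ln 0.0740|/√(π² + ln²0.0740) = 0.638.
From t_s ≈ 4/(ζω_n): ω_n = 4/(ζ·t_s) = 4/(0.638·0.440) = 14.2 rad/s.

ω_n ≈ 14.2 rad/s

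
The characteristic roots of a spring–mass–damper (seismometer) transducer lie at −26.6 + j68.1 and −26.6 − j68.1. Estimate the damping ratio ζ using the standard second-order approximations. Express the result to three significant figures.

ζ ≈ 0.364

The poles are at −σ ± jω_d with σ = 26.6 and ω_d = 68.1, so ω_n = √(σ²+ω_d²) = 73.1 rad/s and ζ = σ/ω_n = 0.364.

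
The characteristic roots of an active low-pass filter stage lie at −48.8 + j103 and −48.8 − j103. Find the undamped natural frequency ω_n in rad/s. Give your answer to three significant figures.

ω_n ≈ 114 rad/s

The poles are at −σ ± jω_d with σ = 48.8 and ω_d = 103, so ω_n = √(σ²+ω_d²) = 114 rad/s and ζ = σ/ω_n = 0.428.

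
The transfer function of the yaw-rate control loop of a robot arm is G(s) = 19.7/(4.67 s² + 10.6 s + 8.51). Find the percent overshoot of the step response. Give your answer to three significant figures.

%OS ≈ 0.761%

Dividing through by 4.67: denominator becomes s² + 2.270 s + 1.822.
So ω_n = √1.822 = 1.35 rad/s and ζ = 2.270/(2·1.35) = 0.841.
%OS = 100·exp(−πζ/√(1−ζ²)) = 0.761%.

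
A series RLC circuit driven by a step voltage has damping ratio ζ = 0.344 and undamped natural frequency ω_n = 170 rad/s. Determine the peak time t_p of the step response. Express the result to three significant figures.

t_p ≈ 0.0197 s

The damped frequency is ω_d = ω_n√(1−ζ²) = 170·√(1−0.118) = 160 rad/s.
Peak time t_p = π/ω_d = π/160 = 0.0197 s.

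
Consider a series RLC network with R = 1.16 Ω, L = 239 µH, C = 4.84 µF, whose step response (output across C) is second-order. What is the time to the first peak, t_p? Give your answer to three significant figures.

For a series RLC circuit (capacitor voltage as output), ω_n = 1/√(LC) = 1/√(239 µH · 4.84 µF) = 29400 rad/s.
ζ = (R/2)·√(C/L) = (1.16/2)·√(4.84 µF/239 µH) = 0.0825.
ω_d = ω_n√(1−ζ²) = 29300 rad/s. t_p = π/ω_d = 0.000107 s.

t_p ≈ 0.000107 s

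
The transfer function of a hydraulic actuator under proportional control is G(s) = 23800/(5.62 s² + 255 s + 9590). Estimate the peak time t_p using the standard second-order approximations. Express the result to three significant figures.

t_p ≈ 0.0910 s

Dividing through by 5.62: denominator becomes s² + 45.37 s + 1706.
So ω_n = √1706 = 41.3 rad/s and ζ = 45.37/(2·41.3) = 0.549.
ω_d = ω_n√(1−ζ²) = 34.5 rad/s. t_p = π/ω_d = 0.0910 s.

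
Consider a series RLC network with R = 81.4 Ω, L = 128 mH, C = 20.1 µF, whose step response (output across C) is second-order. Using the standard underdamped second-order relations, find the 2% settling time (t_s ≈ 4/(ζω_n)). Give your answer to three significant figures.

For a series RLC circuit (capacitor voltage as output), ω_n = 1/√(LC) = 1/√(128 mH · 20.1 µF) = 623 rad/s.
ζ = (R/2)·√(C/L) = (81.4/2)·√(20.1 µF/128 mH) = 0.510.
t_s ≈ 4/(ζω_n) = 0.0126 s.

t_s ≈ 0.0126 s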